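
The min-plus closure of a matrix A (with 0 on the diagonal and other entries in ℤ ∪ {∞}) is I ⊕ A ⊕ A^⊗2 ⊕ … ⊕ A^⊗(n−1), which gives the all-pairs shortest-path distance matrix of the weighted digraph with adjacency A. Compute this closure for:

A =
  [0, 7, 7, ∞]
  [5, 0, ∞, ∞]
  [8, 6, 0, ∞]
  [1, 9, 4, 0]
Closure =
  [0, 7, 7, ∞]
  [5, 0, 12, ∞]
  [8, 6, 0, ∞]
  [1, 8, 4, 0]

This is the Floyd-Warshall all-pairs shortest-path computation. For each intermediate vertex k = 0, 1, …, 3, update dist[i][j] ← min(dist[i][j], dist[i][k] + dist[k][j]). The final matrix gives, for each (i, j), the minimum total weight of any directed path from i to j (possibly empty when i = j).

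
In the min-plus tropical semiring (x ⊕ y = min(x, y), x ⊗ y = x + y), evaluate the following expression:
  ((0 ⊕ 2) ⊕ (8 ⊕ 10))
((0 ⊕ 2) ⊕ (8 ⊕ 10)) = 0

Expand innermost to outermost. Recall ⊕ takes the minimum of its arguments and ⊗ takes their sum. Working out the expression ((0 ⊕ 2) ⊕ (8 ⊕ 10)) gives 0.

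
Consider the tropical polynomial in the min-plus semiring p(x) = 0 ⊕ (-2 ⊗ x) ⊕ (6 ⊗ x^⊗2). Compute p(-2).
p(-2) = -4

A tropical monomial a ⊗ x^⊗i evaluates to a + i · x. Evaluating each term at x = -2:
  Term 0 contributes 0 + 0 · -2 = 0
  Term 1 contributes -2 + 1 · -2 = -4
  Term 2 contributes 6 + 2 · -2 = 2
p(-2) = ⊕ of these = min[0, -4, 2] = -4.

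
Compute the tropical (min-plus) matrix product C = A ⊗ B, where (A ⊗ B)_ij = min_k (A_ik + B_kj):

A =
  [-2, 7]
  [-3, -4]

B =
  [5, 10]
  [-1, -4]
A ⊗ B =
  [3, 3]
  [-5, -8]

Apply the min-plus product entry-by-entry:
  C[0][0] = min over k of (A[0][0] + B[0][0] = -2 + 5 = 3, A[0][1] + B[1][0] = 7 + -1 = 6) = 3 (attained at k = 0)
  C[0][1] = min over k of (A[0][0] + B[0][1] = -2 + 10 = 8, A[0][1] + B[1][1] = 7 + -4 = 3) = 3 (attained at k = 1)
  C[1][0] = min over k of (A[1][0] + B[0][0] = -3 + 5 = 2, A[1][1] + B[1][0] = -4 + -1 = -5) = -5 (attained at k = 1)
  C[1][1] = min over k of (A[1][0] + B[0][1] = -3 + 10 = 7, A[1][1] + B[1][1] = -4 + -4 = -8) = -8 (attained at k = 1)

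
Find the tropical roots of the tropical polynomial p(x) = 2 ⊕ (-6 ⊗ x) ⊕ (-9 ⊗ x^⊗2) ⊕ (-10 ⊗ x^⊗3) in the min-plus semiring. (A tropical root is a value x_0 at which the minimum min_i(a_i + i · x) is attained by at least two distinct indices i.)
Roots: {1, 3, 8}

Each tropical root is a break point of the lower envelope of the lines y = a_i + i · x (there are 4 lines, with slopes 0, 1, ..., 3). Only the lines that attain the minimum somewhere contribute to roots; other lines are dominated. Here the surviving (envelope) indices are i = 3, i = 2, i = 1, i = 0.
Intersections between consecutive envelope lines give the roots: for adjacent envelope indices i < j the intersection is x = (a_i − a_j) / (j − i). Reading off the sorted break points: {1, 3, 8}.
Verification: at each break x_0, at least two indices attain the minimum of min_i(a_i + i · x_0).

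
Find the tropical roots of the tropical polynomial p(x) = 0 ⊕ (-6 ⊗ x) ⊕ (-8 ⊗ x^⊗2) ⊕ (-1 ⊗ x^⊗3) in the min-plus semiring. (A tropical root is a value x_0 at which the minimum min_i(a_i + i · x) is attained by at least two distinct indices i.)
Roots: {-7, 2, 6}

Each tropical root is a break point of the lower envelope of the lines y = a_i + i · x (there are 4 lines, with slopes 0, 1, ..., 3). Only the lines that attain the minimum somewhere contribute to roots; other lines are dominated. Here the surviving (envelope) indices are i = 3, i = 2, i = 1, i = 0.
Intersections between consecutive envelope lines give the roots: for adjacent envelope indices i < j the intersection is x = (a_i − a_j) / (j − i). Reading off the sorted break points: {-7, 2, 6}.
Verification: at each break x_0, at least two indices attain the minimum of min_i(a_i + i · x_0).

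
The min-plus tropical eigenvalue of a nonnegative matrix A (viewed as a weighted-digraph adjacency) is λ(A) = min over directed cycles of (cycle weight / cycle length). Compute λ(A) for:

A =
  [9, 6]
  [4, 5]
λ(A) = 5

Enumerate directed cycles and compute their means (weight / length). Sample:
  cycle 0 → 0: weight = 9, length = 1, mean = 9/1 ≈ 9.000
  cycle 1 → 1: weight = 5, length = 1, mean = 5/1 ≈ 5.000
  cycle 0 → 1 → 0: weight = 10, length = 2, mean = 10/2 ≈ 5.000
  cycle 1 → 0 → 1: weight = 10, length = 2, mean = 10/2 ≈ 5.000
Minimum mean = 5.000, attained e.g. along the cycle 1 → 1 with weight 5 and length 1. So λ(A) = 5/1 = 5.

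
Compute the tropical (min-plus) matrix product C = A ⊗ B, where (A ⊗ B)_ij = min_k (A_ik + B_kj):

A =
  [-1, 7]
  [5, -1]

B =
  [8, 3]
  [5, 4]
A ⊗ B =
  [7, 2]
  [4, 3]

Apply the min-plus product entry-by-entry:
  C[0][0] = min over k of (A[0][0] + B[0][0] = -1 + 8 = 7, A[0][1] + B[1][0] = 7 + 5 = 12) = 7 (attained at k = 0)
  C[0][1] = min over k of (A[0][0] + B[0][1] = -1 + 3 = 2, A[0][1] + B[1][1] = 7 + 4 = 11) = 2 (attained at k = 0)
  C[1][0] = min over k of (A[1][0] + B[0][0] = 5 + 8 = 13, A[1][1] + B[1][0] = -1 + 5 = 4) = 4 (attained at k = 1)
  C[1][1] = min over k of (A[1][0] + B[0][1] = 5 + 3 = 8, A[1][1] + B[1][1] = -1 + 4 = 3) = 3 (attained at k = 1)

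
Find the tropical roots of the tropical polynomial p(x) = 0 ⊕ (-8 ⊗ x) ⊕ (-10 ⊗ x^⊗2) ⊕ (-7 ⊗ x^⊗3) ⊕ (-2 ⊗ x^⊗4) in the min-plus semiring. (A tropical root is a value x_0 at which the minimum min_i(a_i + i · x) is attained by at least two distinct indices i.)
Roots: {-5, -3, 2, 8}

Each tropical root is a break point of the lower envelope of the lines y = a_i + i · x (there are 5 lines, with slopes 0, 1, ..., 4). Only the lines that attain the minimum somewhere contribute to roots; other lines are dominated. Here the surviving (envelope) indices are i = 4, i = 3, i = 2, i = 1, i = 0.
Intersections between consecutive envelope lines give the roots: for adjacent envelope indices i < j the intersection is x = (a_i − a_j) / (j − i). Reading off the sorted break points: {-5, -3, 2, 8}.
Verification: at each break x_0, at least two indices attain the minimum of min_i(a_i + i · x_0).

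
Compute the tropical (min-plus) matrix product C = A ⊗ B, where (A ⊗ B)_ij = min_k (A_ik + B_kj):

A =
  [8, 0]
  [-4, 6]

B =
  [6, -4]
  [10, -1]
A ⊗ B =
  [10, -1]
  [2, -8]

Apply the min-plus product entry-by-entry:
  C[0][0] = min over k of (A[0][0] + B[0][0] = 8 + 6 = 14, A[0][1] + B[1][0] = 0 + 10 = 10) = 10 (attained at k = 1)
  C[0][1] = min over k of (A[0][0] + B[0][1] = 8 + -4 = 4, A[0][1] + B[1][1] = 0 + -1 = -1) = -1 (attained at k = 1)
  C[1][0] = min over k of (A[1][0] + B[0][0] = -4 + 6 = 2, A[1][1] + B[1][0] = 6 + 10 = 16) = 2 (attained at k = 0)
  C[1][1] = min over k of (A[1][0] + B[0][1] = -4 + -4 = -8, A[1][1] + B[1][1] = 6 + -1 = 5) = -8 (attained at k = 0)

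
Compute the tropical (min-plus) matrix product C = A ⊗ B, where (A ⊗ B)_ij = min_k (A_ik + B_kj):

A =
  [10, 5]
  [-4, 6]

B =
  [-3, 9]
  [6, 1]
A ⊗ B =
  [7, 6]
  [-7, 5]

Apply the min-plus product entry-by-entry:
  C[0][0] = min over k of (A[0][0] + B[0][0] = 10 + -3 = 7, A[0][1] + B[1][0] = 5 + 6 = 11) = 7 (attained at k = 0)
  C[0][1] = min over k of (A[0][0] + B[0][1] = 10 + 9 = 19, A[0][1] + B[1][1] = 5 + 1 = 6) = 6 (attained at k = 1)
  C[1][0] = min over k of (A[1][0] + B[0][0] = -4 + -3 = -7, A[1][1] + B[1][0] = 6 + 6 = 12) = -7 (attained at k = 0)
  C[1][1] = min over k of (A[1][0] + B[0][1] = -4 + 9 = 5, A[1][1] + B[1][1] = 6 + 1 = 7) = 5 (attained at k = 0)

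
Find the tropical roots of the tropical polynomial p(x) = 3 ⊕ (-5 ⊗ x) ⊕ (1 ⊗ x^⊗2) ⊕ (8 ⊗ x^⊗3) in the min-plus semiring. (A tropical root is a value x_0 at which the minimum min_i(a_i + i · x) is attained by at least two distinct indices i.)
Roots: {-7, -6, 8}

Each tropical root is a break point of the lower envelope of the lines y = a_i + i · x (there are 4 lines, with slopes 0, 1, ..., 3). Only the lines that attain the minimum somewhere contribute to roots; other lines are dominated. Here the surviving (envelope) indices are i = 3, i = 2, i = 1, i = 0.
Intersections between consecutive envelope lines give the roots: for adjacent envelope indices i < j the intersection is x = (a_i − a_j) / (j − i). Reading off the sorted break points: {-7, -6, 8}.
Verification: at each break x_0, at least two indices attain the minimum of min_i(a_i + i · x_0).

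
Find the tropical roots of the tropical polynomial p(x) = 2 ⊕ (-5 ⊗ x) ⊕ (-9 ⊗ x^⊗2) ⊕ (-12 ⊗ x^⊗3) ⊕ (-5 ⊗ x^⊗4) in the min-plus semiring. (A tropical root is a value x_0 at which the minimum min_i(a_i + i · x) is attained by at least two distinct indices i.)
Roots: {-7, 3, 4, 7}

Each tropical root is a break point of the lower envelope of the lines y = a_i + i · x (there are 5 lines, with slopes 0, 1, ..., 4). Only the lines that attain the minimum somewhere contribute to roots; other lines are dominated. Here the surviving (envelope) indices are i = 4, i = 3, i = 2, i = 1, i = 0.
Intersections between consecutive envelope lines give the roots: for adjacent envelope indices i < j the intersection is x = (a_i − a_j) / (j − i). Reading off the sorted break points: {-7, 3, 4, 7}.
Verification: at each break x_0, at least two indices attain the minimum of min_i(a_i + i · x_0).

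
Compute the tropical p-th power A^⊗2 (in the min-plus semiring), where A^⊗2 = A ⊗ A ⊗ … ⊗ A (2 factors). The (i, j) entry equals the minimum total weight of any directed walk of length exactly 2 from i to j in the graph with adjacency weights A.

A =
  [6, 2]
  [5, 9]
A^⊗2 =
  [7, 8]
  [11, 7]

Each entry (A^⊗2)_ij equals the minimum over all length-2 walks i = v_0 → v_1 → … → v_2 = j of Σ_t A[v_t][v_{t+1}]. For example, for (i, j) = (0, 1) we minimise over 2 possible intermediate vertex sequences; the minimum is 8, attained along the walk 0 → 0 → 1.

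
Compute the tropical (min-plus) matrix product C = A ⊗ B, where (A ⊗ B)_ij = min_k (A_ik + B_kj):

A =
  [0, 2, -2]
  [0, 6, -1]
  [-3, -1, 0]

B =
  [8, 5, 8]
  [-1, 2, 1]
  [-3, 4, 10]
A ⊗ B =
  [-5, 2, 3]
  [-4, 3, 7]
  [-3, 1, 0]

Apply the min-plus product entry-by-entry:
  C[0][0] = min over k of (A[0][0] + B[0][0] = 0 + 8 = 8, A[0][1] + B[1][0] = 2 + -1 = 1, A[0][2] + B[2][0] = -2 + -3 = -5) = -5 (attained at k = 2)
  C[0][1] = min over k of (A[0][0] + B[0][1] = 0 + 5 = 5, A[0][1] + B[1][1] = 2 + 2 = 4, A[0][2] + B[2][1] = -2 + 4 = 2) = 2 (attained at k = 2)
  C[0][2] = min over k of (A[0][0] + B[0][2] = 0 + 8 = 8, A[0][1] + B[1][2] = 2 + 1 = 3, A[0][2] + B[2][2] = -2 + 10 = 8) = 3 (attained at k = 1)
  C[1][0] = min over k of (A[1][0] + B[0][0] = 0 + 8 = 8, A[1][1] + B[1][0] = 6 + -1 = 5, A[1][2] + B[2][0] = -1 + -3 = -4) = -4 (attained at k = 2)
  C[1][1] = min over k of (A[1][0] + B[0][1] = 0 + 5 = 5, A[1][1] + B[1][1] = 6 + 2 = 8, A[1][2] + B[2][1] = -1 + 4 = 3) = 3 (attained at k = 2)
  C[1][2] = min over k of (A[1][0] + B[0][2] = 0 + 8 = 8, A[1][1] + B[1][2] = 6 + 1 = 7, A[1][2] + B[2][2] = -1 + 10 = 9) = 7 (attained at k = 1)
  C[2][0] = min over k of (A[2][0] + B[0][0] = -3 + 8 = 5, A[2][1] + B[1][0] = -1 + -1 = -2, A[2][2] + B[2][0] = 0 + -3 = -3) = -3 (attained at k = 2)
  C[2][1] = min over k of (A[2][0] + B[0][1] = -3 + 5 = 2, A[2][1] + B[1][1] = -1 + 2 = 1, A[2][2] + B[2][1] = 0 + 4 = 4) = 1 (attained at k = 1)
  C[2][2] = min over k of (A[2][0] + B[0][2] = -3 + 8 = 5, A[2][1] + B[1][2] = -1 + 1 = 0, A[2][2] + B[2][2] = 0 + 10 = 10) = 0 (attained at k = 1)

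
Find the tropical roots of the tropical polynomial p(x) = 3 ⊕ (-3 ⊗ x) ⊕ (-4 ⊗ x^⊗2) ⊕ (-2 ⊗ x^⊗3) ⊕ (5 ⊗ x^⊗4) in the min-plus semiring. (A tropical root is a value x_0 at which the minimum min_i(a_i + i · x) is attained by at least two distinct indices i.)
Roots: {-7, -2, 1, 6}

Each tropical root is a break point of the lower envelope of the lines y = a_i + i · x (there are 5 lines, with slopes 0, 1, ..., 4). Only the lines that attain the minimum somewhere contribute to roots; other lines are dominated. Here the surviving (envelope) indices are i = 4, i = 3, i = 2, i = 1, i = 0.
Intersections between consecutive envelope lines give the roots: for adjacent envelope indices i < j the intersection is x = (a_i − a_j) / (j − i). Reading off the sorted break points: {-7, -2, 1, 6}.
Verification: at each break x_0, at least two indices attain the minimum of min_i(a_i + i · x_0).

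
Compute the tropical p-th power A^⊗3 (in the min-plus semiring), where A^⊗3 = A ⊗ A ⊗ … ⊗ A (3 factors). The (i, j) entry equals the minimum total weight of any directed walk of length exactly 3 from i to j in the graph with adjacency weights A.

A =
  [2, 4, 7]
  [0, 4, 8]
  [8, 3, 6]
A^⊗3 =
  [6, 8, 11]
  [4, 6, 9]
  [5, 7, 10]

Each entry (A^⊗3)_ij equals the minimum over all length-3 walks i = v_0 → v_1 → … → v_3 = j of Σ_t A[v_t][v_{t+1}]. For example, for (i, j) = (0, 2) we minimise over 9 possible intermediate vertex sequences; the minimum is 11, attained along the walk 0 → 0 → 0 → 2.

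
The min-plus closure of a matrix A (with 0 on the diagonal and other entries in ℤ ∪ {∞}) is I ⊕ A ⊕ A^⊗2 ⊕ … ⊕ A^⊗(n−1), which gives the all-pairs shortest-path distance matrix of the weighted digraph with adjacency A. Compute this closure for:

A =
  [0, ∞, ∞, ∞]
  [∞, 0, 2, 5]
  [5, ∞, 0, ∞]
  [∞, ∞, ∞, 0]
Closure =
  [0, ∞, ∞, ∞]
  [7, 0, 2, 5]
  [5, ∞, 0, ∞]
  [∞, ∞, ∞, 0]

This is the Floyd-Warshall all-pairs shortest-path computation. For each intermediate vertex k = 0, 1, …, 3, update dist[i][j] ← min(dist[i][j], dist[i][k] + dist[k][j]). The final matrix gives, for each (i, j), the minimum total weight of any directed path from i to j (possibly empty when i = j).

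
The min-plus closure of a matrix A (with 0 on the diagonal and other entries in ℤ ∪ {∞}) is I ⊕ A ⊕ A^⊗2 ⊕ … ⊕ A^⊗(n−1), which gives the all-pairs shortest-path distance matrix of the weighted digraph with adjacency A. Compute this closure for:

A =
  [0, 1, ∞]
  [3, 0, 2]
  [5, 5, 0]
Closure =
  [0, 1, 3]
  [3, 0, 2]
  [5, 5, 0]

This is the Floyd-Warshall all-pairs shortest-path computation. For each intermediate vertex k = 0, 1, …, 2, update dist[i][j] ← min(dist[i][j], dist[i][k] + dist[k][j]). The final matrix gives, for each (i, j), the minimum total weight of any directed path from i to j (possibly empty when i = j).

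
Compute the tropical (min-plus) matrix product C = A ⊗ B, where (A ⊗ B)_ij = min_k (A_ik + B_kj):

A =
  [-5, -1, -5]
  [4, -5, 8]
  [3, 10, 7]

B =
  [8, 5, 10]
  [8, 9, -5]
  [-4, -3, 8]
A ⊗ B =
  [-9, -8, -6]
  [3, 4, -10]
  [3, 4, 5]

Apply the min-plus product entry-by-entry:
  C[0][0] = min over k of (A[0][0] + B[0][0] = -5 + 8 = 3, A[0][1] + B[1][0] = -1 + 8 = 7, A[0][2] + B[2][0] = -5 + -4 = -9) = -9 (attained at k = 2)
  C[0][1] = min over k of (A[0][0] + B[0][1] = -5 + 5 = 0, A[0][1] + B[1][1] = -1 + 9 = 8, A[0][2] + B[2][1] = -5 + -3 = -8) = -8 (attained at k = 2)
  C[0][2] = min over k of (A[0][0] + B[0][2] = -5 + 10 = 5, A[0][1] + B[1][2] = -1 + -5 = -6, A[0][2] + B[2][2] = -5 + 8 = 3) = -6 (attained at k = 1)
  C[1][0] = min over k of (A[1][0] + B[0][0] = 4 + 8 = 12, A[1][1] + B[1][0] = -5 + 8 = 3, A[1][2] + B[2][0] = 8 + -4 = 4) = 3 (attained at k = 1)
  C[1][1] = min over k of (A[1][0] + B[0][1] = 4 + 5 = 9, A[1][1] + B[1][1] = -5 + 9 = 4, A[1][2] + B[2][1] = 8 + -3 = 5) = 4 (attained at k = 1)
  C[1][2] = min over k of (A[1][0] + B[0][2] = 4 + 10 = 14, A[1][1] + B[1][2] = -5 + -5 = -10, A[1][2] + B[2][2] = 8 + 8 = 16) = -10 (attained at k = 1)
  C[2][0] = min over k of (A[2][0] + B[0][0] = 3 + 8 = 11, A[2][1] + B[1][0] = 10 + 8 = 18, A[2][2] + B[2][0] = 7 + -4 = 3) = 3 (attained at k = 2)
  C[2][1] = min over k of (A[2][0] + B[0][1] = 3 + 5 = 8, A[2][1] + B[1][1] = 10 + 9 = 19, A[2][2] + B[2][1] = 7 + -3 = 4) = 4 (attained at k = 2)
  C[2][2] = min over k of (A[2][0] + B[0][2] = 3 + 10 = 13, A[2][1] + B[1][2] = 10 + -5 = 5, A[2][2] + B[2][2] = 7 + 8 = 15) = 5 (attained at k = 1)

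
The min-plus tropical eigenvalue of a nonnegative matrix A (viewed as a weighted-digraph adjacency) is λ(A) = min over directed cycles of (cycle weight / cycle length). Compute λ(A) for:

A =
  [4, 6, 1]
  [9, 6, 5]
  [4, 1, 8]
λ(A) = 5/2

Enumerate directed cycles and compute their means (weight / length). Sample:
  cycle 0 → 0: weight = 4, length = 1, mean = 4/1 ≈ 4.000
  cycle 1 → 1: weight = 6, length = 1, mean = 6/1 ≈ 6.000
  cycle 2 → 2: weight = 8, length = 1, mean = 8/1 ≈ 8.000
  cycle 0 → 1 → 0: weight = 15, length = 2, mean = 15/2 ≈ 7.500
  cycle 0 → 2 → 0: weight = 5, length = 2, mean = 5/2 ≈ 2.500
  cycle 1 → 0 → 1: weight = 15, length = 2, mean = 15/2 ≈ 7.500
Minimum mean = 2.500, attained e.g. along the cycle 0 → 2 → 0 with weight 5 and length 2. So λ(A) = 5/2 = 5/2.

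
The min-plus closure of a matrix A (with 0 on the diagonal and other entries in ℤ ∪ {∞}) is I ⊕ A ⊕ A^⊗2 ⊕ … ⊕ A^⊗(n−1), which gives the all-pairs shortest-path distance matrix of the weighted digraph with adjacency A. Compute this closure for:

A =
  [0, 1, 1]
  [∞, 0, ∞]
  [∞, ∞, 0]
Closure =
  [0, 1, 1]
  [∞, 0, ∞]
  [∞, ∞, 0]

This is the Floyd-Warshall all-pairs shortest-path computation. For each intermediate vertex k = 0, 1, …, 2, update dist[i][j] ← min(dist[i][j], dist[i][k] + dist[k][j]). The final matrix gives, for each (i, j), the minimum total weight of any directed path from i to j (possibly empty when i = j).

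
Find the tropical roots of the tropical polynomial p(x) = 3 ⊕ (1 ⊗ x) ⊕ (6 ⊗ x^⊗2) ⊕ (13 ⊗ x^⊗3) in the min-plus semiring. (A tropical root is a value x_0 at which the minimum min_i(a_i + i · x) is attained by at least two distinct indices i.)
Roots: {-7, -5, 2}

Each tropical root is a break point of the lower envelope of the lines y = a_i + i · x (there are 4 lines, with slopes 0, 1, ..., 3). Only the lines that attain the minimum somewhere contribute to roots; other lines are dominated. Here the surviving (envelope) indices are i = 3, i = 2, i = 1, i = 0.
Intersections between consecutive envelope lines give the roots: for adjacent envelope indices i < j the intersection is x = (a_i − a_j) / (j − i). Reading off the sorted break points: {-7, -5, 2}.
Verification: at each break x_0, at least two indices attain the minimum of min_i(a_i + i · x_0).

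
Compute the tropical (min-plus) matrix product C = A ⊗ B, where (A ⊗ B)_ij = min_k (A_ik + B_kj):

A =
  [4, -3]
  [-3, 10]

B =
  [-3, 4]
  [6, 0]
A ⊗ B =
  [1, -3]
  [-6, 1]

Apply the min-plus product entry-by-entry:
  C[0][0] = min over k of (A[0][0] + B[0][0] = 4 + -3 = 1, A[0][1] + B[1][0] = -3 + 6 = 3) = 1 (attained at k = 0)
  C[0][1] = min over k of (A[0][0] + B[0][1] = 4 + 4 = 8, A[0][1] + B[1][1] = -3 + 0 = -3) = -3 (attained at k = 1)
  C[1][0] = min over k of (A[1][0] + B[0][0] = -3 + -3 = -6, A[1][1] + B[1][0] = 10 + 6 = 16) = -6 (attained at k = 0)
  C[1][1] = min over k of (A[1][0] + B[0][1] = -3 + 4 = 1, A[1][1] + B[1][1] = 10 + 0 = 10) = 1 (attained at k = 0)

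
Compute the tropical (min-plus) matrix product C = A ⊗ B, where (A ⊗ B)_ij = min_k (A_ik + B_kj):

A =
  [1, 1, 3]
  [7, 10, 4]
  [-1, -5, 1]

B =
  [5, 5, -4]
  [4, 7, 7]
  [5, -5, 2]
A ⊗ B =
  [5, -2, -3]
  [9, -1, 3]
  [-1, -4, -5]

Apply the min-plus product entry-by-entry:
  C[0][0] = min over k of (A[0][0] + B[0][0] = 1 + 5 = 6, A[0][1] + B[1][0] = 1 + 4 = 5, A[0][2] + B[2][0] = 3 + 5 = 8) = 5 (attained at k = 1)
  C[0][1] = min over k of (A[0][0] + B[0][1] = 1 + 5 = 6, A[0][1] + B[1][1] = 1 + 7 = 8, A[0][2] + B[2][1] = 3 + -5 = -2) = -2 (attained at k = 2)
  C[0][2] = min over k of (A[0][0] + B[0][2] = 1 + -4 = -3, A[0][1] + B[1][2] = 1 + 7 = 8, A[0][2] + B[2][2] = 3 + 2 = 5) = -3 (attained at k = 0)
  C[1][0] = min over k of (A[1][0] + B[0][0] = 7 + 5 = 12, A[1][1] + B[1][0] = 10 + 4 = 14, A[1][2] + B[2][0] = 4 + 5 = 9) = 9 (attained at k = 2)
  C[1][1] = min over k of (A[1][0] + B[0][1] = 7 + 5 = 12, A[1][1] + B[1][1] = 10 + 7 = 17, A[1][2] + B[2][1] = 4 + -5 = -1) = -1 (attained at k = 2)
  C[1][2] = min over k of (A[1][0] + B[0][2] = 7 + -4 = 3, A[1][1] + B[1][2] = 10 + 7 = 17, A[1][2] + B[2][2] = 4 + 2 = 6) = 3 (attained at k = 0)
  C[2][0] = min over k of (A[2][0] + B[0][0] = -1 + 5 = 4, A[2][1] + B[1][0] = -5 + 4 = -1, A[2][2] + B[2][0] = 1 + 5 = 6) = -1 (attained at k = 1)
  C[2][1] = min over k of (A[2][0] + B[0][1] = -1 + 5 = 4, A[2][1] + B[1][1] = -5 + 7 = 2, A[2][2] + B[2][1] = 1 + -5 = -4) = -4 (attained at k = 2)
  C[2][2] = min over k of (A[2][0] + B[0][2] = -1 + -4 = -5, A[2][1] + B[1][2] = -5 + 7 = 2, A[2][2] + B[2][2] = 1 + 2 = 3) = -5 (attained at k = 0)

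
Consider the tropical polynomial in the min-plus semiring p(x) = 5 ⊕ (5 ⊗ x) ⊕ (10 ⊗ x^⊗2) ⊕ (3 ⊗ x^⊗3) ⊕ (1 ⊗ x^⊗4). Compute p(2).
p(2) = 5

A tropical monomial a ⊗ x^⊗i evaluates to a + i · x. Evaluating each term at x = 2:
  Term 0 contributes 5 + 0 · 2 = 5
  Term 1 contributes 5 + 1 · 2 = 7
  Term 2 contributes 10 + 2 · 2 = 14
  Term 3 contributes 3 + 3 · 2 = 9
  Term 4 contributes 1 + 4 · 2 = 9
p(2) = ⊕ of these = min[5, 7, 14, 9, 9] = 5.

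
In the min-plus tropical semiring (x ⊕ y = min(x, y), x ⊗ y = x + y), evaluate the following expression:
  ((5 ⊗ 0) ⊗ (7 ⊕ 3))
((5 ⊗ 0) ⊗ (7 ⊕ 3)) = 8

Expand innermost to outermost. Recall ⊕ takes the minimum of its arguments and ⊗ takes their sum. Working out the expression ((5 ⊗ 0) ⊗ (7 ⊕ 3)) gives 8.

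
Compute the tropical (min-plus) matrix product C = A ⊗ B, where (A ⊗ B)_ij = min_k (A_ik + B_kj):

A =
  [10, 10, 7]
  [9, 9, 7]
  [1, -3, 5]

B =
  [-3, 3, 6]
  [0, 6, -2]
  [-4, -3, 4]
A ⊗ B =
  [3, 4, 8]
  [3, 4, 7]
  [-3, 2, -5]

Apply the min-plus product entry-by-entry:
  C[0][0] = min over k of (A[0][0] + B[0][0] = 10 + -3 = 7, A[0][1] + B[1][0] = 10 + 0 = 10, A[0][2] + B[2][0] = 7 + -4 = 3) = 3 (attained at k = 2)
  C[0][1] = min over k of (A[0][0] + B[0][1] = 10 + 3 = 13, A[0][1] + B[1][1] = 10 + 6 = 16, A[0][2] + B[2][1] = 7 + -3 = 4) = 4 (attained at k = 2)
  C[0][2] = min over k of (A[0][0] + B[0][2] = 10 + 6 = 16, A[0][1] + B[1][2] = 10 + -2 = 8, A[0][2] + B[2][2] = 7 + 4 = 11) = 8 (attained at k = 1)
  C[1][0] = min over k of (A[1][0] + B[0][0] = 9 + -3 = 6, A[1][1] + B[1][0] = 9 + 0 = 9, A[1][2] + B[2][0] = 7 + -4 = 3) = 3 (attained at k = 2)
  C[1][1] = min over k of (A[1][0] + B[0][1] = 9 + 3 = 12, A[1][1] + B[1][1] = 9 + 6 = 15, A[1][2] + B[2][1] = 7 + -3 = 4) = 4 (attained at k = 2)
  C[1][2] = min over k of (A[1][0] + B[0][2] = 9 + 6 = 15, A[1][1] + B[1][2] = 9 + -2 = 7, A[1][2] + B[2][2] = 7 + 4 = 11) = 7 (attained at k = 1)
  C[2][0] = min over k of (A[2][0] + B[0][0] = 1 + -3 = -2, A[2][1] + B[1][0] = -3 + 0 = -3, A[2][2] + B[2][0] = 5 + -4 = 1) = -3 (attained at k = 1)
  C[2][1] = min over k of (A[2][0] + B[0][1] = 1 + 3 = 4, A[2][1] + B[1][1] = -3 + 6 = 3, A[2][2] + B[2][1] = 5 + -3 = 2) = 2 (attained at k = 2)
  C[2][2] = min over k of (A[2][0] + B[0][2] = 1 + 6 = 7, A[2][1] + B[1][2] = -3 + -2 = -5, A[2][2] + B[2][2] = 5 + 4 = 9) = -5 (attained at k = 1)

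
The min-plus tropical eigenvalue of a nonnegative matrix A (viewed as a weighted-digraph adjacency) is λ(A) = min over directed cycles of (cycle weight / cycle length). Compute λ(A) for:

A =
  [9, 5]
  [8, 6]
λ(A) = 6

Enumerate directed cycles and compute their means (weight / length). Sample:
  cycle 0 → 0: weight = 9, length = 1, mean = 9/1 ≈ 9.000
  cycle 1 → 1: weight = 6, length = 1, mean = 6/1 ≈ 6.000
  cycle 0 → 1 → 0: weight = 13, length = 2, mean = 13/2 ≈ 6.500
  cycle 1 → 0 → 1: weight = 13, length = 2, mean = 13/2 ≈ 6.500
Minimum mean = 6.000, attained e.g. along the cycle 1 → 1 with weight 6 and length 1. So λ(A) = 6/1 = 6.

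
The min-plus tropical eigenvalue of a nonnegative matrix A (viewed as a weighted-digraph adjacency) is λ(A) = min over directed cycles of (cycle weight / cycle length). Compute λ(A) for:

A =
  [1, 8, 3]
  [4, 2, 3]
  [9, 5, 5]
λ(A) = 1

Enumerate directed cycles and compute their means (weight / length). Sample:
  cycle 0 → 0: weight = 1, length = 1, mean = 1/1 ≈ 1.000
  cycle 1 → 1: weight = 2, length = 1, mean = 2/1 ≈ 2.000
  cycle 2 → 2: weight = 5, length = 1, mean = 5/1 ≈ 5.000
  cycle 0 → 1 → 0: weight = 12, length = 2, mean = 12/2 ≈ 6.000
  cycle 0 → 2 → 0: weight = 12, length = 2, mean = 12/2 ≈ 6.000
  cycle 1 → 0 → 1: weight = 12, length = 2, mean = 12/2 ≈ 6.000
Minimum mean = 1.000, attained e.g. along the cycle 0 → 0 with weight 1 and length 1. So λ(A) = 1/1 = 1.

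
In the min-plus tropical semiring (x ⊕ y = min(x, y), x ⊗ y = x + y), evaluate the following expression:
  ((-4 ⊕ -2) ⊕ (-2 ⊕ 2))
((-4 ⊕ -2) ⊕ (-2 ⊕ 2)) = -4

Expand innermost to outermost. Recall ⊕ takes the minimum of its arguments and ⊗ takes their sum. Working out the expression ((-4 ⊕ -2) ⊕ (-2 ⊕ 2)) gives -4.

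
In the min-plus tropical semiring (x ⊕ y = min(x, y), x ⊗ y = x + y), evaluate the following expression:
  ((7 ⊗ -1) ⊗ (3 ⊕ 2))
((7 ⊗ -1) ⊗ (3 ⊕ 2)) = 8

Expand innermost to outermost. Recall ⊕ takes the minimum of its arguments and ⊗ takes their sum. Working out the expression ((7 ⊗ -1) ⊗ (3 ⊕ 2)) gives 8.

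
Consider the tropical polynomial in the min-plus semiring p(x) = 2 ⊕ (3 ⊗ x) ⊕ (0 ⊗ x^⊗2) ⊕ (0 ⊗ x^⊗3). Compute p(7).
p(7) = 2

A tropical monomial a ⊗ x^⊗i evaluates to a + i · x. Evaluating each term at x = 7:
  Term 0 contributes 2 + 0 · 7 = 2
  Term 1 contributes 3 + 1 · 7 = 10
  Term 2 contributes 0 + 2 · 7 = 14
  Term 3 contributes 0 + 3 · 7 = 21
p(7) = ⊕ of these = min[2, 10, 14, 21] = 2.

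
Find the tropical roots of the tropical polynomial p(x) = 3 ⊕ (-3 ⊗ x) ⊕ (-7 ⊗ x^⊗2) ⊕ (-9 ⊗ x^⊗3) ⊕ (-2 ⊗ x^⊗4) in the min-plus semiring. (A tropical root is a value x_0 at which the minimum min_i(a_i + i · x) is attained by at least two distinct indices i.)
Roots: {-7, 2, 4, 6}

Each tropical root is a break point of the lower envelope of the lines y = a_i + i · x (there are 5 lines, with slopes 0, 1, ..., 4). Only the lines that attain the minimum somewhere contribute to roots; other lines are dominated. Here the surviving (envelope) indices are i = 4, i = 3, i = 2, i = 1, i = 0.
Intersections between consecutive envelope lines give the roots: for adjacent envelope indices i < j the intersection is x = (a_i − a_j) / (j − i). Reading off the sorted break points: {-7, 2, 4, 6}.
Verification: at each break x_0, at least two indices attain the minimum of min_i(a_i + i · x_0).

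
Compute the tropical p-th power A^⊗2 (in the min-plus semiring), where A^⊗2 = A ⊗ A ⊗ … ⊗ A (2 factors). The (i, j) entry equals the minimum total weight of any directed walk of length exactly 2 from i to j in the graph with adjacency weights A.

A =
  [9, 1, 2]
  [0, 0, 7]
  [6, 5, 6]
A^⊗2 =
  [1, 1, 8]
  [0, 0, 2]
  [5, 5, 8]

Each entry (A^⊗2)_ij equals the minimum over all length-2 walks i = v_0 → v_1 → … → v_2 = j of Σ_t A[v_t][v_{t+1}]. For example, for (i, j) = (0, 2) we minimise over 3 possible intermediate vertex sequences; the minimum is 8, attained along the walk 0 → 1 → 2.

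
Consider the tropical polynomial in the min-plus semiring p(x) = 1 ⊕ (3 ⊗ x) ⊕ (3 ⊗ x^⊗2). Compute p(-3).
p(-3) = -3

A tropical monomial a ⊗ x^⊗i evaluates to a + i · x. Evaluating each term at x = -3:
  Term 0 contributes 1 + 0 · -3 = 1
  Term 1 contributes 3 + 1 · -3 = 0
  Term 2 contributes 3 + 2 · -3 = -3
p(-3) = ⊕ of these = min[1, 0, -3] = -3.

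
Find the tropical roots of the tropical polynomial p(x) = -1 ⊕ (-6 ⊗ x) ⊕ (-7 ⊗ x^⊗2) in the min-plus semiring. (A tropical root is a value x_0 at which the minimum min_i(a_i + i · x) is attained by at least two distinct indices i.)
Roots: {1, 5}

Each tropical root is a break point of the lower envelope of the lines y = a_i + i · x (there are 3 lines, with slopes 0, 1, ..., 2). Only the lines that attain the minimum somewhere contribute to roots; other lines are dominated. Here the surviving (envelope) indices are i = 2, i = 1, i = 0.
Intersections between consecutive envelope lines give the roots: for adjacent envelope indices i < j the intersection is x = (a_i − a_j) / (j − i). Reading off the sorted break points: {1, 5}.
Verification: at each break x_0, at least two indices attain the minimum of min_i(a_i + i · x_0).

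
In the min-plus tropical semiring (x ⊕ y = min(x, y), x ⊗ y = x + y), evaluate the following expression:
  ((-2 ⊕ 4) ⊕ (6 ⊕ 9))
((-2 ⊕ 4) ⊕ (6 ⊕ 9)) = -2

Expand innermost to outermost. Recall ⊕ takes the minimum of its arguments and ⊗ takes their sum. Working out the expression ((-2 ⊕ 4) ⊕ (6 ⊕ 9)) gives -2.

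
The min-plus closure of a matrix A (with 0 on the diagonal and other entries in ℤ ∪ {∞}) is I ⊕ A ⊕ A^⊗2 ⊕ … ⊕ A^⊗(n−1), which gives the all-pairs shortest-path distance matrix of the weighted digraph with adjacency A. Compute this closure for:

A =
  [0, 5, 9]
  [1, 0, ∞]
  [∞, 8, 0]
Closure =
  [0, 5, 9]
  [1, 0, 10]
  [9, 8, 0]

This is the Floyd-Warshall all-pairs shortest-path computation. For each intermediate vertex k = 0, 1, …, 2, update dist[i][j] ← min(dist[i][j], dist[i][k] + dist[k][j]). The final matrix gives, for each (i, j), the minimum total weight of any directed path from i to j (possibly empty when i = j).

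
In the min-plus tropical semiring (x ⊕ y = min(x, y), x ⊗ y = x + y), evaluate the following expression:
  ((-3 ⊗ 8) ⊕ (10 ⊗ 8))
((-3 ⊗ 8) ⊕ (10 ⊗ 8)) = 5

Expand innermost to outermost. Recall ⊕ takes the minimum of its arguments and ⊗ takes their sum. Working out the expression ((-3 ⊗ 8) ⊕ (10 ⊗ 8)) gives 5.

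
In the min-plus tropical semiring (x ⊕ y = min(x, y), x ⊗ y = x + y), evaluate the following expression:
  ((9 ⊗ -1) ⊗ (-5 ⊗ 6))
((9 ⊗ -1) ⊗ (-5 ⊗ 6)) = 9

Expand innermost to outermost. Recall ⊕ takes the minimum of its arguments and ⊗ takes their sum. Working out the expression ((9 ⊗ -1) ⊗ (-5 ⊗ 6)) gives 9.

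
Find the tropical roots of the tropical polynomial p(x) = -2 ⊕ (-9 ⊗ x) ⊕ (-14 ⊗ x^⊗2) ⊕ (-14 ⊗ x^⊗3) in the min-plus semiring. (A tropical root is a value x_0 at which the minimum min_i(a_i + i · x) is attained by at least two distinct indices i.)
Roots: {0, 5, 7}

Each tropical root is a break point of the lower envelope of the lines y = a_i + i · x (there are 4 lines, with slopes 0, 1, ..., 3). Only the lines that attain the minimum somewhere contribute to roots; other lines are dominated. Here the surviving (envelope) indices are i = 3, i = 2, i = 1, i = 0.
Intersections between consecutive envelope lines give the roots: for adjacent envelope indices i < j the intersection is x = (a_i − a_j) / (j − i). Reading off the sorted break points: {0, 5, 7}.
Verification: at each break x_0, at least two indices attain the minimum of min_i(a_i + i · x_0).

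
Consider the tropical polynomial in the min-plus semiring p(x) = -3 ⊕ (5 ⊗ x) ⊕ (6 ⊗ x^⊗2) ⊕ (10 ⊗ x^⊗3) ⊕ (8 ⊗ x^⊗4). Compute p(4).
p(4) = -3

A tropical monomial a ⊗ x^⊗i evaluates to a + i · x. Evaluating each term at x = 4:
  Term 0 contributes -3 + 0 · 4 = -3
  Term 1 contributes 5 + 1 · 4 = 9
  Term 2 contributes 6 + 2 · 4 = 14
  Term 3 contributes 10 + 3 · 4 = 22
  Term 4 contributes 8 + 4 · 4 = 24
p(4) = ⊕ of these = min[-3, 9, 14, 22, 24] = -3.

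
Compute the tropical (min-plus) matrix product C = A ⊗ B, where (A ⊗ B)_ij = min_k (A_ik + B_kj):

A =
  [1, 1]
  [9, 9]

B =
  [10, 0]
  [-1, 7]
A ⊗ B =
  [0, 1]
  [8, 9]

Apply the min-plus product entry-by-entry:
  C[0][0] = min over k of (A[0][0] + B[0][0] = 1 + 10 = 11, A[0][1] + B[1][0] = 1 + -1 = 0) = 0 (attained at k = 1)
  C[0][1] = min over k of (A[0][0] + B[0][1] = 1 + 0 = 1, A[0][1] + B[1][1] = 1 + 7 = 8) = 1 (attained at k = 0)
  C[1][0] = min over k of (A[1][0] + B[0][0] = 9 + 10 = 19, A[1][1] + B[1][0] = 9 + -1 = 8) = 8 (attained at k = 1)
  C[1][1] = min over k of (A[1][0] + B[0][1] = 9 + 0 = 9, A[1][1] + B[1][1] = 9 + 7 = 16) = 9 (attained at k = 0)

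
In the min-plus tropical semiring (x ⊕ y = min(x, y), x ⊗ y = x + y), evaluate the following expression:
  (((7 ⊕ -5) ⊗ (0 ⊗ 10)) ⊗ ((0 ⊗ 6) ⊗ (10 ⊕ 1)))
(((7 ⊕ -5) ⊗ (0 ⊗ 10)) ⊗ ((0 ⊗ 6) ⊗ (10 ⊕ 1))) = 12

Expand innermost to outermost. Recall ⊕ takes the minimum of its arguments and ⊗ takes their sum. Working out the expression (((7 ⊕ -5) ⊗ (0 ⊗ 10)) ⊗ ((0 ⊗ 6) ⊗ (10 ⊕ 1))) gives 12.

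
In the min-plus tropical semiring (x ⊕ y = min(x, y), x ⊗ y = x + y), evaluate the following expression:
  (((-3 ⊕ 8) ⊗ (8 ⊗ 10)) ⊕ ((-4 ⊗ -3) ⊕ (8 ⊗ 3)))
(((-3 ⊕ 8) ⊗ (8 ⊗ 10)) ⊕ ((-4 ⊗ -3) ⊕ (8 ⊗ 3))) = -7

Expand innermost to outermost. Recall ⊕ takes the minimum of its arguments and ⊗ takes their sum. Working out the expression (((-3 ⊕ 8) ⊗ (8 ⊗ 10)) ⊕ ((-4 ⊗ -3) ⊕ (8 ⊗ 3))) gives -7.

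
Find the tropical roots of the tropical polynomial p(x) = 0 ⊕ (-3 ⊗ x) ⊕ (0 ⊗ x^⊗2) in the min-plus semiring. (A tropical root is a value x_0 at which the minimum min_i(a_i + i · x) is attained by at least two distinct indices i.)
Roots: {-3, 3}

Each tropical root is a break point of the lower envelope of the lines y = a_i + i · x (there are 3 lines, with slopes 0, 1, ..., 2). Only the lines that attain the minimum somewhere contribute to roots; other lines are dominated. Here the surviving (envelope) indices are i = 2, i = 1, i = 0.
Intersections between consecutive envelope lines give the roots: for adjacent envelope indices i < j the intersection is x = (a_i − a_j) / (j − i). Reading off the sorted break points: {-3, 3}.
Verification: at each break x_0, at least two indices attain the minimum of min_i(a_i + i · x_0).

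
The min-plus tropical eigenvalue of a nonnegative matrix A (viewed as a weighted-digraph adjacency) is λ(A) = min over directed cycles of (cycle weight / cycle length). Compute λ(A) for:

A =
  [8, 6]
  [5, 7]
λ(A) = 11/2

Enumerate directed cycles and compute their means (weight / length). Sample:
  cycle 0 → 0: weight = 8, length = 1, mean = 8/1 ≈ 8.000
  cycle 1 → 1: weight = 7, length = 1, mean = 7/1 ≈ 7.000
  cycle 0 → 1 → 0: weight = 11, length = 2, mean = 11/2 ≈ 5.500
  cycle 1 → 0 → 1: weight = 11, length = 2, mean = 11/2 ≈ 5.500
Minimum mean = 5.500, attained e.g. along the cycle 0 → 1 → 0 with weight 11 and length 2. So λ(A) = 11/2 = 11/2.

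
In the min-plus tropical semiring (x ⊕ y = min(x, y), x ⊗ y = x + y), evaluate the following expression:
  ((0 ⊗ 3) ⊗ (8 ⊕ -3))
((0 ⊗ 3) ⊗ (8 ⊕ -3)) = 0

Expand innermost to outermost. Recall ⊕ takes the minimum of its arguments and ⊗ takes their sum. Working out the expression ((0 ⊗ 3) ⊗ (8 ⊕ -3)) gives 0.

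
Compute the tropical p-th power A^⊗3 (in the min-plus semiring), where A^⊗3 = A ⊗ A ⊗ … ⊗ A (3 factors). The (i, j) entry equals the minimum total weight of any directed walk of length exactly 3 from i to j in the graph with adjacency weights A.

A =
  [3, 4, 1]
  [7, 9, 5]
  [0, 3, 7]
A^⊗3 =
  [4, 5, 2]
  [8, 9, 6]
  [1, 4, 4]

Each entry (A^⊗3)_ij equals the minimum over all length-3 walks i = v_0 → v_1 → … → v_3 = j of Σ_t A[v_t][v_{t+1}]. For example, for (i, j) = (0, 2) we minimise over 9 possible intermediate vertex sequences; the minimum is 2, attained along the walk 0 → 2 → 0 → 2.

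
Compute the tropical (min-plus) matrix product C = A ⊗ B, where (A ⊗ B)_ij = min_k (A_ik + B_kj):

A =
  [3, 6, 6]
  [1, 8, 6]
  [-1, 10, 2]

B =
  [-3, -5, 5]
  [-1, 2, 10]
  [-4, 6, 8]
A ⊗ B =
  [0, -2, 8]
  [-2, -4, 6]
  [-4, -6, 4]

Apply the min-plus product entry-by-entry:
  C[0][0] = min over k of (A[0][0] + B[0][0] = 3 + -3 = 0, A[0][1] + B[1][0] = 6 + -1 = 5, A[0][2] + B[2][0] = 6 + -4 = 2) = 0 (attained at k = 0)
  C[0][1] = min over k of (A[0][0] + B[0][1] = 3 + -5 = -2, A[0][1] + B[1][1] = 6 + 2 = 8, A[0][2] + B[2][1] = 6 + 6 = 12) = -2 (attained at k = 0)
  C[0][2] = min over k of (A[0][0] + B[0][2] = 3 + 5 = 8, A[0][1] + B[1][2] = 6 + 10 = 16, A[0][2] + B[2][2] = 6 + 8 = 14) = 8 (attained at k = 0)
  C[1][0] = min over k of (A[1][0] + B[0][0] = 1 + -3 = -2, A[1][1] + B[1][0] = 8 + -1 = 7, A[1][2] + B[2][0] = 6 + -4 = 2) = -2 (attained at k = 0)
  C[1][1] = min over k of (A[1][0] + B[0][1] = 1 + -5 = -4, A[1][1] + B[1][1] = 8 + 2 = 10, A[1][2] + B[2][1] = 6 + 6 = 12) = -4 (attained at k = 0)
  C[1][2] = min over k of (A[1][0] + B[0][2] = 1 + 5 = 6, A[1][1] + B[1][2] = 8 + 10 = 18, A[1][2] + B[2][2] = 6 + 8 = 14) = 6 (attained at k = 0)
  C[2][0] = min over k of (A[2][0] + B[0][0] = -1 + -3 = -4, A[2][1] + B[1][0] = 10 + -1 = 9, A[2][2] + B[2][0] = 2 + -4 = -2) = -4 (attained at k = 0)
  C[2][1] = min over k of (A[2][0] + B[0][1] = -1 + -5 = -6, A[2][1] + B[1][1] = 10 + 2 = 12, A[2][2] + B[2][1] = 2 + 6 = 8) = -6 (attained at k = 0)
  C[2][2] = min over k of (A[2][0] + B[0][2] = -1 + 5 = 4, A[2][1] + B[1][2] = 10 + 10 = 20, A[2][2] + B[2][2] = 2 + 8 = 10) = 4 (attained at k = 0)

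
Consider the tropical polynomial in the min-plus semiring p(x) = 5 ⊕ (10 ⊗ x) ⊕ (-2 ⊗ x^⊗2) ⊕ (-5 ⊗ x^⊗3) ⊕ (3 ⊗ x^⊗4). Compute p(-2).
p(-2) = -11

A tropical monomial a ⊗ x^⊗i evaluates to a + i · x. Evaluating each term at x = -2:
  Term 0 contributes 5 + 0 · -2 = 5
  Term 1 contributes 10 + 1 · -2 = 8
  Term 2 contributes -2 + 2 · -2 = -6
  Term 3 contributes -5 + 3 · -2 = -11
  Term 4 contributes 3 + 4 · -2 = -5
p(-2) = ⊕ of these = min[5, 8, -6, -11, -5] = -11.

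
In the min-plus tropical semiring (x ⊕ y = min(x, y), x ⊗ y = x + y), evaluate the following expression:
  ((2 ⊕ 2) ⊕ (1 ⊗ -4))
((2 ⊕ 2) ⊕ (1 ⊗ -4)) = -3

Expand innermost to outermost. Recall ⊕ takes the minimum of its arguments and ⊗ takes their sum. Working out the expression ((2 ⊕ 2) ⊕ (1 ⊗ -4)) gives -3.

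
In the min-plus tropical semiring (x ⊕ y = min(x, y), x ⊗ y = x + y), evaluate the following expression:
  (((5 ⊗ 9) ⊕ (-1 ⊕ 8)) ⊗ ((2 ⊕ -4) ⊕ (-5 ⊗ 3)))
(((5 ⊗ 9) ⊕ (-1 ⊕ 8)) ⊗ ((2 ⊕ -4) ⊕ (-5 ⊗ 3))) = -5

Expand innermost to outermost. Recall ⊕ takes the minimum of its arguments and ⊗ takes their sum. Working out the expression (((5 ⊗ 9) ⊕ (-1 ⊕ 8)) ⊗ ((2 ⊕ -4) ⊕ (-5 ⊗ 3))) gives -5.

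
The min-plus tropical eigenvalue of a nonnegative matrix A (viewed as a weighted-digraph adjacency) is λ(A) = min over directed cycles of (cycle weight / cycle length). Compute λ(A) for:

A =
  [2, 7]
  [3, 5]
λ(A) = 2

Enumerate directed cycles and compute their means (weight / length). Sample:
  cycle 0 → 0: weight = 2, length = 1, mean = 2/1 ≈ 2.000
  cycle 1 → 1: weight = 5, length = 1, mean = 5/1 ≈ 5.000
  cycle 0 → 1 → 0: weight = 10, length = 2, mean = 10/2 ≈ 5.000
  cycle 1 → 0 → 1: weight = 10, length = 2, mean = 10/2 ≈ 5.000
Minimum mean = 2.000, attained e.g. along the cycle 0 → 0 with weight 2 and length 1. So λ(A) = 2/1 = 2.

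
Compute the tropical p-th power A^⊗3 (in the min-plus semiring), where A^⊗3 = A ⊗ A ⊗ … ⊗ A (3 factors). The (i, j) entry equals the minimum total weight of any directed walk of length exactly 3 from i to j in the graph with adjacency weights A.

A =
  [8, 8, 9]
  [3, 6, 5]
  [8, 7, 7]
A^⊗3 =
  [17, 19, 19]
  [14, 17, 16]
  [16, 18, 18]

Each entry (A^⊗3)_ij equals the minimum over all length-3 walks i = v_0 → v_1 → … → v_3 = j of Σ_t A[v_t][v_{t+1}]. For example, for (i, j) = (0, 2) we minimise over 9 possible intermediate vertex sequences; the minimum is 19, attained along the walk 0 → 1 → 1 → 2.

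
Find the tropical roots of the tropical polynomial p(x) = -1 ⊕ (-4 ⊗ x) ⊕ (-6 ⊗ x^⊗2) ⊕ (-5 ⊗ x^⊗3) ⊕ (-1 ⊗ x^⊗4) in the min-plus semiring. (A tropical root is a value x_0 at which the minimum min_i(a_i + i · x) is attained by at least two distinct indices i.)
Roots: {-4, -1, 2, 3}

Each tropical root is a break point of the lower envelope of the lines y = a_i + i · x (there are 5 lines, with slopes 0, 1, ..., 4). Only the lines that attain the minimum somewhere contribute to roots; other lines are dominated. Here the surviving (envelope) indices are i = 4, i = 3, i = 2, i = 1, i = 0.
Intersections between consecutive envelope lines give the roots: for adjacent envelope indices i < j the intersection is x = (a_i − a_j) / (j − i). Reading off the sorted break points: {-4, -1, 2, 3}.
Verification: at each break x_0, at least two indices attain the minimum of min_i(a_i + i · x_0).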